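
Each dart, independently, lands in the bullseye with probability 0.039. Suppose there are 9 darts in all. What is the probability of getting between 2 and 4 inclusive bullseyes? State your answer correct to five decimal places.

0.04561

X ~ Binomial(9, 0.039); P(2 ≤ X ≤ 4) = Σ C(9,k) p^k (1−p)^(9−k) over k:
  k=2: C(9,2)·0.039^2·0.961^7 = 0.0414472
  k=3: C(9,3)·0.039^3·0.961^6 = 0.0039248
  k=4: C(9,4)·0.039^4·0.961^5 = 0.0002389
Total = 0.0456109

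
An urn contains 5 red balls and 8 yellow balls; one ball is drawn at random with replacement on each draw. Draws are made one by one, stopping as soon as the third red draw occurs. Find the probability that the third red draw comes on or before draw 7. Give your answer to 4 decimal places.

0.5462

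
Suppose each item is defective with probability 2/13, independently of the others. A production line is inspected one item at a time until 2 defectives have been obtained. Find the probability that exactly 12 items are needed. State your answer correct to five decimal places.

0.04898

Y = trial on which the second success occurs; negative binomial, r=2, p=0.153846.
P(Y=12) = C(11,1) · p^2 · (1−p)^10
= 11 · 0.023669 · 0.18815 = 0.0489846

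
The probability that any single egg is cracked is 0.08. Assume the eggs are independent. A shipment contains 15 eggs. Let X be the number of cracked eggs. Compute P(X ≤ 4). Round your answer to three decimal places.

0.995

X ~ Binomial(15, 0.08); P(X ≤ 4) = Σ C(15,k) p^k (1−p)^(15−k) over k:
  k=0: C(15,0)·0.08^0·0.92^15 = 0.28630
  k=1: C(15,1)·0.08^1·0.92^14 = 0.37343
  k=2: C(15,2)·0.08^2·0.92^13 = 0.22731
  k=3: C(15,3)·0.08^3·0.92^12 = 0.08565
  k=4: C(15,4)·0.08^4·0.92^11 = 0.02234
Total = 0.99503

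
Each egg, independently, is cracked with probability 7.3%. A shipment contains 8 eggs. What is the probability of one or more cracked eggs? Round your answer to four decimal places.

0.4547

P(at least one) = 1 − P(none) = 1 − (1 − 0.073)^8
= 1 − 0.545303 = 0.454697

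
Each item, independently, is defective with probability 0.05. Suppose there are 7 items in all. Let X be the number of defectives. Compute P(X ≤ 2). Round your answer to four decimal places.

0.9962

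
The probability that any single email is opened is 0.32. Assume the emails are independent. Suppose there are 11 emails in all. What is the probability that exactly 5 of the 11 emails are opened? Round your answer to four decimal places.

0.1533

X ~ Binomial(n=11, p=0.32).
P(X=5) = C(11,5) · p^5 · (1−p)^6
= 462 · 0.0033554 · 0.098867 = 0.153266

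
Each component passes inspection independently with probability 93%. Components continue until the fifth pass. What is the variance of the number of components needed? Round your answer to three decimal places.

Y = total components until the fifth success; negative binomial with r=5, p=0.93.
Var(Y) = r(1−p)/p² = 5·0.07 / 0.93² = 0.40467

0.405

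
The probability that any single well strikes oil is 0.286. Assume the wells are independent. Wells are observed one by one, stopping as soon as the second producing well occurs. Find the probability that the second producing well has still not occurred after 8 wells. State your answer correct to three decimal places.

Needing more than 8 wells ⇔ fewer than 2 successes in the first 8. With X ~ Binomial(8, 0.286), P(Y > 8) = P(X ≤ 1).
  k=0: C(8,0)·0.286^0·0.714^8 = 0.06754
  k=1: C(8,1)·0.286^1·0.714^7 = 0.21644
P(X ≤ 1) = 0.28399

0.284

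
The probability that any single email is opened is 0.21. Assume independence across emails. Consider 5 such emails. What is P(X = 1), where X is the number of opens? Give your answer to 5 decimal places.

X ~ Binomial(n=5, p=0.21).
P(X=1) = C(5,1) · p^1 · (1−p)^4
= 5 · 0.21 · 0.3895 = 0.4089759

0.40898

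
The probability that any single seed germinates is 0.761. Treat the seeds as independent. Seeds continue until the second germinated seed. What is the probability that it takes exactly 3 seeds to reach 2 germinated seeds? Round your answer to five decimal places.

0.27682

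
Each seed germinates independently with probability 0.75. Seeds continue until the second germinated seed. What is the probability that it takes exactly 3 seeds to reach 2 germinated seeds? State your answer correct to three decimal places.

0.281

Y = trial on which the second success occurs; negative binomial, r=2, p=0.75.
P(Y=3) = C(2,1) · p^2 · (1−p)^1
= 2 · 0.5625 · 0.25 = 0.28125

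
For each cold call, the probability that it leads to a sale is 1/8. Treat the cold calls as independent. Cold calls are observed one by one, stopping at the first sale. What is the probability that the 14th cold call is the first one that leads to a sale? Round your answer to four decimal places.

0.0220

Geometric (trials to first success), p = 0.125.
P(Y = 14) = (1−p)^13 · p = 0.17624 · 0.125 = 0.022030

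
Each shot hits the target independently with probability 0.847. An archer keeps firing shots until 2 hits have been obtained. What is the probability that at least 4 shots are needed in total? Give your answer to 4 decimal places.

0.0631

Needing more than 3 shots ⇔ fewer than 2 successes in the first 3. With X ~ Binomial(3, 0.847), P(Y > 3) = P(X ≤ 1).
  k=0: C(3,0)·0.847^0·0.153^3 = 0.003582
  k=1: C(3,1)·0.847^1·0.153^2 = 0.059482
P(X ≤ 1) = 0.063064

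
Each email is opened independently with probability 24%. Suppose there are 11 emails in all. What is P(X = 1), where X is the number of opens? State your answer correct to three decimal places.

0.170

X ~ Binomial(n=11, p=0.24).
P(X=1) = C(11,1) · p^1 · (1−p)^10
= 11 · 0.24 · 0.064289 = 0.16972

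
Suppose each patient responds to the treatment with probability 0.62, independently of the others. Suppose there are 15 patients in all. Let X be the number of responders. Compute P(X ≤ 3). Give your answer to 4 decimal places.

X ~ Binomial(15, 0.62); P(X ≤ 3) = Σ C(15,k) p^k (1−p)^(15−k) over k:
  k=0: C(15,0)·0.62^0·0.38^15 = 0.000000
  k=1: C(15,1)·0.62^1·0.38^14 = 0.000012
  k=2: C(15,2)·0.62^2·0.38^13 = 0.000139
  k=3: C(15,3)·0.62^3·0.38^12 = 0.000983
Total = 0.001135

0.0011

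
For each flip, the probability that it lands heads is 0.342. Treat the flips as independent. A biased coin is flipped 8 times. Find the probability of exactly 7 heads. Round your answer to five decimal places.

0.00288

X ~ Binomial(n=8, p=0.342).
P(X=7) = C(8,7) · p^7 · (1−p)^1
= 8 · 0.00054725 · 0.658 = 0.0028807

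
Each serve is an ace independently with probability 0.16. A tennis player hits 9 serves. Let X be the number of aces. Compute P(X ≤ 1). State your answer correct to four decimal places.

0.5652

X ~ Binomial(9, 0.16); P(X ≤ 1) = Σ C(9,k) p^k (1−p)^(9−k) over k:
  k=0: C(9,0)·0.16^0·0.84^9 = 0.208216
  k=1: C(9,1)·0.16^1·0.84^8 = 0.356941
Total = 0.565157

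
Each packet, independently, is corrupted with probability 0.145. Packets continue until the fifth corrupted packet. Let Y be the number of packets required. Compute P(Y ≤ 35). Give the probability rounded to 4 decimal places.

0.5872

Finishing within 35 packets ⇔ at least 5 successes in the first 35. With X ~ Binomial(35, 0.145), P(Y ≤ 35) = 1 − P(X ≤ 4).
  k=0: C(35,0)·0.145^0·0.855^35 = 0.004157
  k=1: C(35,1)·0.145^1·0.855^34 = 0.024677
  k=2: C(35,2)·0.145^2·0.855^33 = 0.071143
  k=3: C(35,3)·0.145^3·0.855^32 = 0.132718
  k=4: C(35,4)·0.145^4·0.855^31 = 0.180062
1 − 0.412757 = 0.587243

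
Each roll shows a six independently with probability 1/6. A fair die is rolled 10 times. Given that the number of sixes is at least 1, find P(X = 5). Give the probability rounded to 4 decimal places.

0.0155

X ~ Binomial(10, 0.166667). Want P(X=5 | X≥1) = P(X=5) / P(X≥1).
P(X=5) = C(10,5)·0.166667^5·0.833333^5 = 0.013024
P(X≥1) = 1 − 0.161506 = 0.838494
Ratio = 0.013024 / 0.838494 = 0.015532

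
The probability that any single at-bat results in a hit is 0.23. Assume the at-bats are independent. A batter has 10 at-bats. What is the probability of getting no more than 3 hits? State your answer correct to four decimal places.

X ~ Binomial(10, 0.23); P(X ≤ 3) = Σ C(10,k) p^k (1−p)^(10−k) over k:
  k=0: C(10,0)·0.23^0·0.77^10 = 0.073267
  k=1: C(10,1)·0.23^1·0.77^9 = 0.218849
  k=2: C(10,2)·0.23^2·0.77^8 = 0.294167
  k=3: C(10,3)·0.23^3·0.77^7 = 0.234315
Total = 0.820598

0.8206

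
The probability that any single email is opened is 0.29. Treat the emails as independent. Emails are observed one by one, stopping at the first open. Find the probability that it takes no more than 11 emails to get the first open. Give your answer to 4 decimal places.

Y = number of emails to the first success; geometric, p = 0.29.
P(Y ≤ 11) = 1 − (1−p)^11 = 1 − 0.023112 = 0.976888

0.9769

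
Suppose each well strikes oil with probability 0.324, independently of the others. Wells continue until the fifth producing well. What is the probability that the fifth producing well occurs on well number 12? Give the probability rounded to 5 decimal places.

0.07601

Y = trial on which the fifth success occurs; negative binomial, r=5, p=0.324.
P(Y=12) = C(11,4) · p^5 · (1−p)^7
= 330 · 0.0035705 · 0.06451 = 0.0760091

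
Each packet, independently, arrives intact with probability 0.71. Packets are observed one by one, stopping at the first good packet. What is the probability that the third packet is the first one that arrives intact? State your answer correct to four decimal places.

0.0597

Geometric (trials to first success), p = 0.71.
P(Y = 3) = (1−p)^2 · p = 0.0841 · 0.71 = 0.059711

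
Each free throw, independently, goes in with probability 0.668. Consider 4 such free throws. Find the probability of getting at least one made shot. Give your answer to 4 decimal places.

P(at least one) = 1 − P(none) = 1 − (1 − 0.668)^4
= 1 − 0.012149 = 0.987851

0.9879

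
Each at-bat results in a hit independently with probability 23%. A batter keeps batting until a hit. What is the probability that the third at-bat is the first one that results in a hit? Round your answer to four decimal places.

Geometric (trials to first success), p = 0.23.
P(Y = 3) = (1−p)^2 · p = 0.5929 · 0.23 = 0.136367

0.1364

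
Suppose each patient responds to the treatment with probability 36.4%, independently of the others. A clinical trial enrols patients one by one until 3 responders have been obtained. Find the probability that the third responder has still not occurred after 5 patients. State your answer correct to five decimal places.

0.74270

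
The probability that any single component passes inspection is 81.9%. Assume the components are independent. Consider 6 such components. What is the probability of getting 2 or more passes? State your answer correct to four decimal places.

0.9990

X ~ Binomial(6, 0.819); P(X ≥ 2) = Σ C(6,k) p^k (1−p)^(6−k) over k:
  k=2: C(6,2)·0.819^2·0.181^4 = 0.010799
  k=3: C(6,3)·0.819^3·0.181^3 = 0.065150
  k=4: C(6,4)·0.819^4·0.181^2 = 0.221098
  k=5: C(6,5)·0.819^5·0.181^1 = 0.400174
  k=6: C(6,6)·0.819^6·0.181^0 = 0.301789
Total = 0.999010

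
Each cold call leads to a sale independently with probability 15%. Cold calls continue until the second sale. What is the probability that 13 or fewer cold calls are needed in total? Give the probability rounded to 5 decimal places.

0.60172

Finishing within 13 cold calls ⇔ at least 2 successes in the first 13. With X ~ Binomial(13, 0.15), P(Y ≤ 13) = 1 − P(X ≤ 1).
  k=0: C(13,0)·0.15^0·0.85^13 = 0.1209055
  k=1: C(13,1)·0.15^1·0.85^12 = 0.2773714
1 − 0.3982769 = 0.6017231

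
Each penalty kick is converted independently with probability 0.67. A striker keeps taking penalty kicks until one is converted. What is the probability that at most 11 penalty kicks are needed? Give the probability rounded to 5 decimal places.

Y = number of penalty kicks to the first success; geometric, p = 0.67.
P(Y ≤ 11) = 1 − (1−p)^11 = 1 − 0.0000051 = 0.9999949

0.99999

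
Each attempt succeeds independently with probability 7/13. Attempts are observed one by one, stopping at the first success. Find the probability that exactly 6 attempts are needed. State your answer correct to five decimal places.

Geometric (trials to first success), p = 0.538462.
P(Y = 6) = (1−p)^5 · p = 0.020943 · 0.538462 = 0.0112770

0.01128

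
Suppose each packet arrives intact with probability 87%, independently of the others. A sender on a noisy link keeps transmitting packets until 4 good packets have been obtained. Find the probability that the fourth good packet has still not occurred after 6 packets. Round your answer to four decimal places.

Needing more than 6 packets ⇔ fewer than 4 successes in the first 6. With X ~ Binomial(6, 0.87), P(Y > 6) = P(X ≤ 3).
  k=0: C(6,0)·0.87^0·0.13^6 = 0.000005
  k=1: C(6,1)·0.87^1·0.13^5 = 0.000194
  k=2: C(6,2)·0.87^2·0.13^4 = 0.003243
  k=3: C(6,3)·0.87^3·0.13^3 = 0.028935
P(X ≤ 3) = 0.032376

0.0324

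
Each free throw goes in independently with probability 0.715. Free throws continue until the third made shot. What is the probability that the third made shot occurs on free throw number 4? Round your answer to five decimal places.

Y = trial on which the third success occurs; negative binomial, r=3, p=0.715.
P(Y=4) = C(3,2) · p^3 · (1−p)^1
= 3 · 0.36553 · 0.285 = 0.3125246

0.31252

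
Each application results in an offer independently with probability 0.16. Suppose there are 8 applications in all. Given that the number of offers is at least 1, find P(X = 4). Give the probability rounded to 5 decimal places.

X ~ Binomial(8, 0.16). Want P(X=4 | X≥1) = P(X=4) / P(X≥1).
P(X=4) = C(8,4)·0.16^4·0.84^4 = 0.0228399
P(X≥1) = 1 − 0.2478759 = 0.7521241
Ratio = 0.0228399 / 0.7521241 = 0.0303673

0.03037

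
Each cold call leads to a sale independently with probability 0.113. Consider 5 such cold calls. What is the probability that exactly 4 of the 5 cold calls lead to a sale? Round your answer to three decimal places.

0.001

X ~ Binomial(n=5, p=0.113).
P(X=4) = C(5,4) · p^4 · (1−p)^1
= 5 · 0.00016305 · 0.887 = 0.00072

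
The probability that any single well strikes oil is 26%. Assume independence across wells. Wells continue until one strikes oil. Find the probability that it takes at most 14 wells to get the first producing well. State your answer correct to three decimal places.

Y = number of wells to the first success; geometric, p = 0.26.
P(Y ≤ 14) = 1 − (1−p)^14 = 1 − 0.01477 = 0.98523

0.985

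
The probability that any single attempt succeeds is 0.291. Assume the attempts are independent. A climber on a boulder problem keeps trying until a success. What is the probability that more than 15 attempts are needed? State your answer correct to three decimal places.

0.006

Y = number of attempts to the first success; geometric, p = 0.291.
P(Y > 15) = P(first 15 all fail) = (1−p)^15 = 0.00575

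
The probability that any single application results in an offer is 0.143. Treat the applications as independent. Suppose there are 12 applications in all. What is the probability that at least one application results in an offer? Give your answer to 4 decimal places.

P(at least one) = 1 − P(none) = 1 − (1 − 0.143)^12
= 1 − 0.156953 = 0.843047

0.8430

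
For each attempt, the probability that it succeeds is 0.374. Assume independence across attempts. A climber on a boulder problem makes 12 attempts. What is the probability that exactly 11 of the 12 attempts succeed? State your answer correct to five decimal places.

0.00015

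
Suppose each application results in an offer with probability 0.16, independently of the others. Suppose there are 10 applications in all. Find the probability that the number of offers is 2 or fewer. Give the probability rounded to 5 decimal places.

X ~ Binomial(10, 0.16); P(X ≤ 2) = Σ C(10,k) p^k (1−p)^(10−k) over k:
  k=0: C(10,0)·0.16^0·0.84^10 = 0.1749012
  k=1: C(10,1)·0.16^1·0.84^9 = 0.3331452
  k=2: C(10,2)·0.16^2·0.84^8 = 0.2855530
Total = 0.7935995

0.79360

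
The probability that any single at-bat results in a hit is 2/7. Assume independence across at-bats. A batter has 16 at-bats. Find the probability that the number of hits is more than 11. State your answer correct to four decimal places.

0.0002

X ~ Binomial(16, 0.285714); P(X ≥ 12) = Σ C(16,k) p^k (1−p)^(16−k) over k:
  k=12: C(16,12)·0.285714^12·0.714286^4 = 0.000140
  k=13: C(16,13)·0.285714^13·0.714286^3 = 0.000017
  k=14: C(16,14)·0.285714^14·0.714286^2 = 0.000001
  k=15: C(16,15)·0.285714^15·0.714286^1 = 0.000000
  k=16: C(16,16)·0.285714^16·0.714286^0 = 0.000000
Total = 0.000159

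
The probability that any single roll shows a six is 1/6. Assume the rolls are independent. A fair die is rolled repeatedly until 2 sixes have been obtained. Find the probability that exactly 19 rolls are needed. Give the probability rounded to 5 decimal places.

0.02254

Y = trial on which the second success occurs; negative binomial, r=2, p=0.166667.
P(Y=19) = C(18,1) · p^2 · (1−p)^17
= 18 · 0.027778 · 0.045073 = 0.0225366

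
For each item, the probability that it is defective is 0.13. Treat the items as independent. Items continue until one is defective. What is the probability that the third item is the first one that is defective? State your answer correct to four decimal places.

Geometric (trials to first success), p = 0.13.
P(Y = 3) = (1−p)^2 · p = 0.7569 · 0.13 = 0.098397

0.0984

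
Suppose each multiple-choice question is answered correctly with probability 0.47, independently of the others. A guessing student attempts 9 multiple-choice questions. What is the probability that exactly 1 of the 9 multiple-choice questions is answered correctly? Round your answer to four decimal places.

X ~ Binomial(n=9, p=0.47).
P(X=1) = C(9,1) · p^1 · (1−p)^8
= 9 · 0.47 · 0.006226 = 0.026336

0.0263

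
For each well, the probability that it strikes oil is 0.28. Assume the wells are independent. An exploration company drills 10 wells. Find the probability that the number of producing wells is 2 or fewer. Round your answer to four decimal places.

0.4378

X ~ Binomial(10, 0.28); P(X ≤ 2) = Σ C(10,k) p^k (1−p)^(10−k) over k:
  k=0: C(10,0)·0.28^0·0.72^10 = 0.037439
  k=1: C(10,1)·0.28^1·0.72^9 = 0.145596
  k=2: C(10,2)·0.28^2·0.72^8 = 0.254794
Total = 0.437829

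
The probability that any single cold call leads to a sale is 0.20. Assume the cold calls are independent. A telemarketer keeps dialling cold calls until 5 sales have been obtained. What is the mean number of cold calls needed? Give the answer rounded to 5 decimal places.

25.00000

Y = total cold calls until the fifth success; negative binomial with r=5, p=0.20.
E[Y] = r / p = 5 / 0.20 = 25.0000000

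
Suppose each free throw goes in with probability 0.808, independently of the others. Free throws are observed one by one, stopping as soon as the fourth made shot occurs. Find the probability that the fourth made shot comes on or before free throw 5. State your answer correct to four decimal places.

0.7536

Finishing within 5 free throws ⇔ at least 4 successes in the first 5. With X ~ Binomial(5, 0.808), P(Y ≤ 5) = 1 − P(X ≤ 3).
  k=0: C(5,0)·0.808^0·0.192^5 = 0.000261
  k=1: C(5,1)·0.808^1·0.192^4 = 0.005490
  k=2: C(5,2)·0.808^2·0.192^3 = 0.046209
  k=3: C(5,3)·0.808^3·0.192^2 = 0.194463
1 − 0.246423 = 0.753577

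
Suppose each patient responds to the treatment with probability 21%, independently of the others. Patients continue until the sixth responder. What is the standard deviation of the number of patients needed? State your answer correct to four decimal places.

10.3674

Y = total patients until the sixth success; negative binomial with r=6, p=0.21.
SD(Y) = √[r(1−p)/p²] = √(107.482993) = 10.367401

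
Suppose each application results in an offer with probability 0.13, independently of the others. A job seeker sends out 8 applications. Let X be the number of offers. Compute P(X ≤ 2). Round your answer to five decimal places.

0.92575

X ~ Binomial(8, 0.13); P(X ≤ 2) = Σ C(8,k) p^k (1−p)^(8−k) over k:
  k=0: C(8,0)·0.13^0·0.87^8 = 0.3282117
  k=1: C(8,1)·0.13^1·0.87^7 = 0.3923450
  k=2: C(8,2)·0.13^2·0.87^6 = 0.2051919
Total = 0.9257486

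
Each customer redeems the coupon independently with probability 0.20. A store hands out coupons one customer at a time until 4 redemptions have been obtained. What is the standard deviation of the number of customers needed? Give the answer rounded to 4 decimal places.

8.9443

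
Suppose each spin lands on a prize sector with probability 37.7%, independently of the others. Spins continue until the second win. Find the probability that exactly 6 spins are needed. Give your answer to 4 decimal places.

0.1071

Y = trial on which the second success occurs; negative binomial, r=2, p=0.377.
P(Y=6) = C(5,1) · p^2 · (1−p)^4
= 5 · 0.14213 · 0.15064 = 0.107054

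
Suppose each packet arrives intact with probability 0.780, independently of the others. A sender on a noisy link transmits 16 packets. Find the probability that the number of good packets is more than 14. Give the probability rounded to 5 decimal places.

X ~ Binomial(16, 0.78); P(X ≥ 15) = Σ C(16,k) p^k (1−p)^(16−k) over k:
  k=15: C(16,15)·0.78^15·0.22^1 = 0.0847153
  k=16: C(16,16)·0.78^16·0.22^0 = 0.0187721
Total = 0.1034874

0.10349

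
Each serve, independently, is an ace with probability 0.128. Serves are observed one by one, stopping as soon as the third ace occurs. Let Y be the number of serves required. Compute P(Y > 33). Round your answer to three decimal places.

Needing more than 33 serves ⇔ fewer than 3 successes in the first 33. With X ~ Binomial(33, 0.128), P(Y > 33) = P(X ≤ 2).
  k=0: C(33,0)·0.128^0·0.872^33 = 0.01089
  k=1: C(33,1)·0.128^1·0.872^32 = 0.05275
  k=2: C(33,2)·0.128^2·0.872^31 = 0.12390
P(X ≤ 2) = 0.18754

0.188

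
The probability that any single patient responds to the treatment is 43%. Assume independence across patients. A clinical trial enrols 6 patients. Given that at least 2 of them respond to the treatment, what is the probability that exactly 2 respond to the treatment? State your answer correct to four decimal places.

0.3612

X ~ Binomial(6, 0.43). Want P(X=2 | X≥2) = P(X=2) / P(X≥2).
P(X=2) = C(6,2)·0.43^2·0.57^4 = 0.292771
P(X≥2) = 1 − 0.034296 − 0.155237 = 0.810467
Ratio = 0.292771 / 0.810467 = 0.361237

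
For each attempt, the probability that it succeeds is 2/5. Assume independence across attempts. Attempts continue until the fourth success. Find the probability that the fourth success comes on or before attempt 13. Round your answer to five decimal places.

Finishing within 13 attempts ⇔ at least 4 successes in the first 13. With X ~ Binomial(13, 0.40), P(Y ≤ 13) = 1 − P(X ≤ 3).
  k=0: C(13,0)·0.40^0·0.60^13 = 0.0013061
  k=1: C(13,1)·0.40^1·0.60^12 = 0.0113193
  k=2: C(13,2)·0.40^2·0.60^11 = 0.0452771
  k=3: C(13,3)·0.40^3·0.60^10 = 0.1106773
1 − 0.1685797 = 0.8314203

0.83142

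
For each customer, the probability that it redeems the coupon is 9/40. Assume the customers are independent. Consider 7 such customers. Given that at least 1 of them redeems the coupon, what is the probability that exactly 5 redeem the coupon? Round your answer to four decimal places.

X ~ Binomial(7, 0.225). Want P(X=5 | X≥1) = P(X=5) / P(X≥1).
P(X=5) = C(7,5)·0.225^5·0.775^2 = 0.007273
P(X≥1) = 1 − 0.167924 = 0.832076
Ratio = 0.007273 / 0.832076 = 0.008741

0.0087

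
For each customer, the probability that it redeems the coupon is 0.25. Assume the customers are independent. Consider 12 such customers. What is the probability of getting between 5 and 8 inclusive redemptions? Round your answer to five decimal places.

0.15725

X ~ Binomial(12, 0.25); P(5 ≤ X ≤ 8) = Σ C(12,k) p^k (1−p)^(12−k) over k:
  k=5: C(12,5)·0.25^5·0.75^7 = 0.1032414
  k=6: C(12,6)·0.25^6·0.75^6 = 0.0401495
  k=7: C(12,7)·0.25^7·0.75^5 = 0.0114713
  k=8: C(12,8)·0.25^8·0.75^4 = 0.0023898
Total = 0.1572520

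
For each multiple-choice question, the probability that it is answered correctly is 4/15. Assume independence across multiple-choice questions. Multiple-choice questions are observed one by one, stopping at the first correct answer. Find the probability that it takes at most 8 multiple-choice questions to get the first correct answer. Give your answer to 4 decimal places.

0.9164

Y = number of multiple-choice questions to the first success; geometric, p = 0.266667.
P(Y ≤ 8) = 1 − (1−p)^8 = 1 − 0.083639 = 0.916361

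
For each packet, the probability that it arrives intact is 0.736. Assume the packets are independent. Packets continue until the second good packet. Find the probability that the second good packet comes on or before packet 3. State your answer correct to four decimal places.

Finishing within 3 packets ⇔ at least 2 successes in the first 3. With X ~ Binomial(3, 0.736), P(Y ≤ 3) = 1 − P(X ≤ 1).
  k=0: C(3,0)·0.736^0·0.264^3 = 0.018400
  k=1: C(3,1)·0.736^1·0.264^2 = 0.153889
1 − 0.172289 = 0.827711

0.8277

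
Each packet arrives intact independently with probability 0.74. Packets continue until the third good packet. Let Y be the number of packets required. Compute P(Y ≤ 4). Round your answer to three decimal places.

Finishing within 4 packets ⇔ at least 3 successes in the first 4. With X ~ Binomial(4, 0.74), P(Y ≤ 4) = 1 − P(X ≤ 2).
  k=0: C(4,0)·0.74^0·0.26^4 = 0.00457
  k=1: C(4,1)·0.74^1·0.26^3 = 0.05202
  k=2: C(4,2)·0.74^2·0.26^2 = 0.22211
1 − 0.27870 = 0.72130

0.721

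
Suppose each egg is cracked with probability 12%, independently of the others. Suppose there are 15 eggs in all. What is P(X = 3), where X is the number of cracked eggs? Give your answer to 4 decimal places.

X ~ Binomial(n=15, p=0.12).
P(X=3) = C(15,3) · p^3 · (1−p)^12
= 455 · 0.001728 · 0.21567 = 0.169569

0.1696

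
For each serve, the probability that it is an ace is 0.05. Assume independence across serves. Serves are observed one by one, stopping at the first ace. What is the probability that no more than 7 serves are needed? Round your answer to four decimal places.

0.3017

Y = number of serves to the first success; geometric, p = 0.05.
P(Y ≤ 7) = 1 − (1−p)^7 = 1 − 0.698337 = 0.301663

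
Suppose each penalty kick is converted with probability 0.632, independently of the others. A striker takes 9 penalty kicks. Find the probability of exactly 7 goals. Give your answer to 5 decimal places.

0.19634

X ~ Binomial(n=9, p=0.632).
P(X=7) = C(9,7) · p^7 · (1−p)^2
= 36 · 0.040274 · 0.13542 = 0.1963440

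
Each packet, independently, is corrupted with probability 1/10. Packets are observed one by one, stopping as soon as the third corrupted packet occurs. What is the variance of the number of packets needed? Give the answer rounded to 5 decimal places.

270.00000

Y = total packets until the third success; negative binomial with r=3, p=0.10.
Var(Y) = r(1−p)/p² = 3·0.90 / 0.10² = 270.0000000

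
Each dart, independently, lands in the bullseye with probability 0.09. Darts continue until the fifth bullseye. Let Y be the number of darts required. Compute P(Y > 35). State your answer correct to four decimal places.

Needing more than 35 darts ⇔ fewer than 5 successes in the first 35. With X ~ Binomial(35, 0.09), P(Y > 35) = P(X ≤ 4).
  k=0: C(35,0)·0.09^0·0.91^35 = 0.036851
  k=1: C(35,1)·0.09^1·0.91^34 = 0.127561
  k=2: C(35,2)·0.09^2·0.91^33 = 0.214471
  k=3: C(35,3)·0.09^3·0.91^32 = 0.233325
  k=4: C(35,4)·0.09^4·0.91^31 = 0.184609
P(X ≤ 4) = 0.796817

0.7968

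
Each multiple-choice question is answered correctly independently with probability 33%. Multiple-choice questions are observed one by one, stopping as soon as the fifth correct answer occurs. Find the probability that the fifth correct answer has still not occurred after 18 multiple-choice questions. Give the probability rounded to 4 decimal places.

0.2402

Needing more than 18 multiple-choice questions ⇔ fewer than 5 successes in the first 18. With X ~ Binomial(18, 0.33), P(Y > 18) = P(X ≤ 4).
  k=0: C(18,0)·0.33^0·0.67^18 = 0.000740
  k=1: C(18,1)·0.33^1·0.67^17 = 0.006562
  k=2: C(18,2)·0.33^2·0.67^16 = 0.027474
  k=3: C(18,3)·0.33^3·0.67^15 = 0.072170
  k=4: C(18,4)·0.33^4·0.67^14 = 0.133298
P(X ≤ 4) = 0.240244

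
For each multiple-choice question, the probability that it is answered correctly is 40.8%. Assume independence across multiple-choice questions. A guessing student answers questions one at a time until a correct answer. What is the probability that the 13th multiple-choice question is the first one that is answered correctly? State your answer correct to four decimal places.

0.0008

Geometric (trials to first success), p = 0.408.
P(Y = 13) = (1−p)^12 · p = 0.0018529 · 0.408 = 0.000756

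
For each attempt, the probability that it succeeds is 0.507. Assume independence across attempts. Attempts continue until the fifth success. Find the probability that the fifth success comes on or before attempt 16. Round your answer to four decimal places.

Finishing within 16 attempts ⇔ at least 5 successes in the first 16. With X ~ Binomial(16, 0.507), P(Y ≤ 16) = 1 − P(X ≤ 4).
  k=0: C(16,0)·0.507^0·0.493^16 = 0.000012
  k=1: C(16,1)·0.507^1·0.493^15 = 0.000200
  k=2: C(16,2)·0.507^2·0.493^14 = 0.001545
  k=3: C(16,3)·0.507^3·0.493^13 = 0.007417
  k=4: C(16,4)·0.507^4·0.493^12 = 0.024789
1 − 0.033964 = 0.966036

0.9660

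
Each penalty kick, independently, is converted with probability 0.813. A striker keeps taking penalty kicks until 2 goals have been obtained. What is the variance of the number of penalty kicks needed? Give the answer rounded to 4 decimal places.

0.5658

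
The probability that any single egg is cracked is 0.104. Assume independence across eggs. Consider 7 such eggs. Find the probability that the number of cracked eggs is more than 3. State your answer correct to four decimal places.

X ~ Binomial(7, 0.104); P(X ≥ 4) = Σ C(7,k) p^k (1−p)^(7−k) over k:
  k=4: C(7,4)·0.104^4·0.896^3 = 0.002945
  k=5: C(7,5)·0.104^5·0.896^2 = 0.000205
  k=6: C(7,6)·0.104^6·0.896^1 = 0.000008
  k=7: C(7,7)·0.104^7·0.896^0 = 0.000000
Total = 0.003158

0.0032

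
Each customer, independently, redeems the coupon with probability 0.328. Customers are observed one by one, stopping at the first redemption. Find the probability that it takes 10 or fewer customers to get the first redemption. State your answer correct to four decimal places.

0.9812

Y = number of customers to the first success; geometric, p = 0.328.
P(Y ≤ 10) = 1 − (1−p)^10 = 1 − 0.018780 = 0.981220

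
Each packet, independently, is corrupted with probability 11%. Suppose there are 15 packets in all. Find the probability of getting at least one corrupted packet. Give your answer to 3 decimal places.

0.826

P(at least one) = 1 − P(none) = 1 − (1 − 0.11)^15
= 1 − 0.17412 = 0.82588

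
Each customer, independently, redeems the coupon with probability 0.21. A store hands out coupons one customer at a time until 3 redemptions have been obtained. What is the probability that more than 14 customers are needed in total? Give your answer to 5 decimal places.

0.41127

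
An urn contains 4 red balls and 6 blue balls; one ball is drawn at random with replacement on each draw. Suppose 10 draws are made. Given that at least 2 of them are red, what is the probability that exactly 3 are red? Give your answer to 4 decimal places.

X ~ Binomial(10, 0.40). Want P(X=3 | X≥2) = P(X=3) / P(X≥2).
P(X=3) = C(10,3)·0.40^3·0.60^7 = 0.214991
P(X≥2) = 1 − 0.006047 − 0.040311 = 0.953643
Ratio = 0.214991 / 0.953643 = 0.225442

0.2254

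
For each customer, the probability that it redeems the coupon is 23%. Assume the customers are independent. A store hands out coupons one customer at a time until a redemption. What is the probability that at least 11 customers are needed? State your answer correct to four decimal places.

Y = number of customers to the first success; geometric, p = 0.23.
P(Y > 10) = P(first 10 all fail) = (1−p)^10 = 0.073267

0.0733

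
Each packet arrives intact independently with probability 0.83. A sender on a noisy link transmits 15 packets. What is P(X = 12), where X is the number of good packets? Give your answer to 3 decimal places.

X ~ Binomial(n=15, p=0.83).
P(X=12) = C(15,12) · p^12 · (1−p)^3
= 455 · 0.10689 · 0.004913 = 0.23894

0.239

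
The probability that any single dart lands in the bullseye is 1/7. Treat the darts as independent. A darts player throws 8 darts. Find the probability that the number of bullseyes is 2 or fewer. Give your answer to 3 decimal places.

0.906

X ~ Binomial(8, 0.142857); P(X ≤ 2) = Σ C(8,k) p^k (1−p)^(8−k) over k:
  k=0: C(8,0)·0.142857^0·0.857143^8 = 0.29136
  k=1: C(8,1)·0.142857^1·0.857143^7 = 0.38848
  k=2: C(8,2)·0.142857^2·0.857143^6 = 0.22661
Total = 0.90644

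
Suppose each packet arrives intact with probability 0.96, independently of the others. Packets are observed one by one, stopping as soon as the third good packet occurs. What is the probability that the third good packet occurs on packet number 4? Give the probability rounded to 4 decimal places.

0.1062

Y = trial on which the third success occurs; negative binomial, r=3, p=0.96.
P(Y=4) = C(3,2) · p^3 · (1−p)^1
= 3 · 0.88474 · 0.04 = 0.106168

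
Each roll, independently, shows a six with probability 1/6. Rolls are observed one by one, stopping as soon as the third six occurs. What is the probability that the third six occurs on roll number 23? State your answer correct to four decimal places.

0.0279

Y = trial on which the third success occurs; negative binomial, r=3, p=0.166667.
P(Y=23) = C(22,2) · p^3 · (1−p)^20
= 231 · 0.0046296 · 0.026084 = 0.027895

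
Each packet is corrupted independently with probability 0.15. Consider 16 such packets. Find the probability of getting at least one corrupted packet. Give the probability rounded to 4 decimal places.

P(at least one) = 1 − P(none) = 1 − (1 − 0.15)^16
= 1 − 0.074251 = 0.925749

0.9257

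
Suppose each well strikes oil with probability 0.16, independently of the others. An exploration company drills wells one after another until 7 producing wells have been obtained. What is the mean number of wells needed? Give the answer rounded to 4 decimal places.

Y = total wells until the seventh success; negative binomial with r=7, p=0.16.
E[Y] = r / p = 7 / 0.16 = 43.750000

43.7500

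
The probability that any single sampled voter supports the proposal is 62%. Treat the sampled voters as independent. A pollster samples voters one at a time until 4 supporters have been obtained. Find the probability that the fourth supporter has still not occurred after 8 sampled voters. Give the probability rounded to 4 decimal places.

0.1443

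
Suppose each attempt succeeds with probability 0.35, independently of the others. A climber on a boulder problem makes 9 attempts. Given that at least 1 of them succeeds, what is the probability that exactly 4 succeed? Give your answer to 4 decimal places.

0.2240

X ~ Binomial(9, 0.35). Want P(X=4 | X≥1) = P(X=4) / P(X≥1).
P(X=4) = C(9,4)·0.35^4·0.65^5 = 0.219386
P(X≥1) = 1 − 0.020712 = 0.979288
Ratio = 0.219386 / 0.979288 = 0.224026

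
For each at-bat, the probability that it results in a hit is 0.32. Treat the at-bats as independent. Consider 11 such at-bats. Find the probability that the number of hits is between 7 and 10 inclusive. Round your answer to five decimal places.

X ~ Binomial(11, 0.32); P(7 ≤ X ≤ 10) = Σ C(11,k) p^k (1−p)^(11−k) over k:
  k=7: C(11,7)·0.32^7·0.68^4 = 0.0242437
  k=8: C(11,8)·0.32^8·0.68^3 = 0.0057044
  k=9: C(11,9)·0.32^9·0.68^2 = 0.0008948
  k=10: C(11,10)·0.32^10·0.68^1 = 0.0000842
Total = 0.0309272

0.03093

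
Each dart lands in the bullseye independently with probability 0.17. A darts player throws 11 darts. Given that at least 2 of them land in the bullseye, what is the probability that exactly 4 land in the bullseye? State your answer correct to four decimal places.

0.1287

X ~ Binomial(11, 0.17). Want P(X=4 | X≥2) = P(X=4) / P(X≥2).
P(X=4) = C(11,4)·0.17^4·0.83^7 = 0.074792
P(X≥2) = 1 − 0.128783 − 0.290150 = 0.581067
Ratio = 0.074792 / 0.581067 = 0.128715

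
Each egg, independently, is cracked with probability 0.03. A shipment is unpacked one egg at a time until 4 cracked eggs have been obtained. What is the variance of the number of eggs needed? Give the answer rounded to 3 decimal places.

4311.111

Y = total eggs until the fourth success; negative binomial with r=4, p=0.03.
Var(Y) = r(1−p)/p² = 4·0.97 / 0.03² = 4311.11111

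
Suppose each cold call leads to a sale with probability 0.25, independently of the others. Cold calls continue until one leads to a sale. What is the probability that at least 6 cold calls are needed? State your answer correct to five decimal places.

Y = number of cold calls to the first success; geometric, p = 0.25.
P(Y > 5) = P(first 5 all fail) = (1−p)^5 = 0.2373047

0.23730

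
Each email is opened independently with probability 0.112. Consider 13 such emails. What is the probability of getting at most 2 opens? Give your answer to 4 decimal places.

0.8284

X ~ Binomial(13, 0.112); P(X ≤ 2) = Σ C(13,k) p^k (1−p)^(13−k) over k:
  k=0: C(13,0)·0.112^0·0.888^13 = 0.213486
  k=1: C(13,1)·0.112^1·0.888^12 = 0.350039
  k=2: C(13,2)·0.112^2·0.888^11 = 0.264895
Total = 0.828420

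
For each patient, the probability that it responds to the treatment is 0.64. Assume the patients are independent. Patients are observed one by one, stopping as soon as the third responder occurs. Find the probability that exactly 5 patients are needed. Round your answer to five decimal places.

0.20384

Y = trial on which the third success occurs; negative binomial, r=3, p=0.64.
P(Y=5) = C(4,2) · p^3 · (1−p)^2
= 6 · 0.26214 · 0.1296 = 0.2038432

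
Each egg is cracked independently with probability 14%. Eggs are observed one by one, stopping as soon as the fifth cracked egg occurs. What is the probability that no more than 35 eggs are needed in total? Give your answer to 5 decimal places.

Finishing within 35 eggs ⇔ at least 5 successes in the first 35. With X ~ Binomial(35, 0.14), P(Y ≤ 35) = 1 − P(X ≤ 4).
  k=0: C(35,0)·0.14^0·0.86^35 = 0.0050985
  k=1: C(35,1)·0.14^1·0.86^34 = 0.0290498
  k=2: C(35,2)·0.14^2·0.86^33 = 0.0803937
  k=3: C(35,3)·0.14^3·0.86^32 = 0.1439608
  k=4: C(35,4)·0.14^4·0.86^31 = 0.1874838
1 − 0.4459866 = 0.5540134

0.55401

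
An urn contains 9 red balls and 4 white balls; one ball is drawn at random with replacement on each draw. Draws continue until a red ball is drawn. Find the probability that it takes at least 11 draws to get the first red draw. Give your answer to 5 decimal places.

Y = number of draws to the first success; geometric, p = 0.692308.
P(Y > 10) = P(first 10 all fail) = (1−p)^10 = 0.0000076

0.00001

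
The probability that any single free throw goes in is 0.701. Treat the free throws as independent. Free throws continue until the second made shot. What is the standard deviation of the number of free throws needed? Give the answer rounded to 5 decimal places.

1.10314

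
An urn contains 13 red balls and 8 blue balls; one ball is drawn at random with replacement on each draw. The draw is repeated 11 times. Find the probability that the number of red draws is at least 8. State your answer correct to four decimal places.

X ~ Binomial(11, 0.619048); P(X ≥ 8) = Σ C(11,k) p^k (1−p)^(11−k) over k:
  k=8: C(11,8)·0.619048^8·0.380952^3 = 0.196738
  k=9: C(11,9)·0.619048^9·0.380952^2 = 0.106566
  k=10: C(11,10)·0.619048^10·0.380952^1 = 0.034634
  k=11: C(11,11)·0.619048^11·0.380952^0 = 0.005116
Total = 0.343055

0.3431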